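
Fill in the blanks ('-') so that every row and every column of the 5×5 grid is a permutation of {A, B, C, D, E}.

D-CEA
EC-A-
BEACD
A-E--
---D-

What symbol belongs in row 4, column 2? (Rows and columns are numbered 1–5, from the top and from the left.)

D

row 1 has {A,C,D,E}; column 2 has {C,E} — only B is left for (r1,c2).
row 2 has {A,C,E}; column 5 has {A,D} — only B is left for (r2,c5).
row 4 has {A,E}; column 2 has {B,C,E} — only D is left for (r4,c2).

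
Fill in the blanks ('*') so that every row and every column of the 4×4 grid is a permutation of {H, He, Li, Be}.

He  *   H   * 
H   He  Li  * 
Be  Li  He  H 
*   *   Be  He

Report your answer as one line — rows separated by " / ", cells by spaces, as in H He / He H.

He Be H Li / H He Li Be / Be Li He H / Li H Be He

Cell (r1,c2): row 1 has {H,He}; column 2 has {He,Li} → Be.
Cell (r1,c4): row 1 has {H,He,Be}; column 4 has {H,He} → Li.
Cell (r2,c4): row 2 has {H,He,Li}; column 4 has {H,He,Li} → Be.
Cell (r4,c1): row 4 has {He,Be}; column 1 has {H,He,Be} → Li.
Cell (r4,c2): row 4 has {He,Li,Be}; column 2 has {He,Li,Be} → H.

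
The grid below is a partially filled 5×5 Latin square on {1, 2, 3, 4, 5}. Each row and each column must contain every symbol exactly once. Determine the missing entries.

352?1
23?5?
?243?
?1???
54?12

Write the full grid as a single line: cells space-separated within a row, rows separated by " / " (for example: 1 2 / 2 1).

3 5 2 4 1 / 2 3 1 5 4 / 1 2 4 3 5 / 4 1 5 2 3 / 5 4 3 1 2

(r1,c4): row 1 has {1,2,3,5}; column 4 has {1,3,5}, so it must be 4.
(r2,c3): row 2 has {2,3,5}; column 3 has {2,4}, so it must be 1.
(r2,c5): row 2 has {1,2,3,5}; column 5 has {1,2}, so it must be 4.
(r3,c1): row 3 has {2,3,4}; column 1 has {2,3,5}, so it must be 1.
(r3,c5): row 3 has {1,2,3,4}; column 5 has {1,2,4}, so it must be 5.
(r4,c1): row 4 has {1}; column 1 has {1,2,3,5}, so it must be 4.
(r4,c4): row 4 has {1,4}; column 4 has {1,3,4,5}, so it must be 2.
(r4,c5): row 4 has {1,2,4}; column 5 has {1,2,4,5}, so it must be 3.
(r5,c3): row 5 has {1,2,4,5}; column 3 has {1,2,4}, so it must be 3.
(r4,c3): row 4 has {1,2,3,4}; column 3 has {1,2,3,4}, so it must be 5.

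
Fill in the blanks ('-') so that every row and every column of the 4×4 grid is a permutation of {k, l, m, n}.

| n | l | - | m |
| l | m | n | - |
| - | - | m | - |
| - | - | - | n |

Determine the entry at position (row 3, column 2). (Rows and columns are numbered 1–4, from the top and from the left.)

At row 1, column 3: row 1 has {l,m,n}; column 3 has {m,n}; that leaves k.
At row 2, column 4: row 2 has {l,m,n}; column 4 has {m,n}; that leaves k.
At row 3, column 1: row 3 has {m}; column 1 has {l,n}; that leaves k.
At row 3, column 2: row 3 has {k,m}; column 2 has {l,m}; that leaves n.

n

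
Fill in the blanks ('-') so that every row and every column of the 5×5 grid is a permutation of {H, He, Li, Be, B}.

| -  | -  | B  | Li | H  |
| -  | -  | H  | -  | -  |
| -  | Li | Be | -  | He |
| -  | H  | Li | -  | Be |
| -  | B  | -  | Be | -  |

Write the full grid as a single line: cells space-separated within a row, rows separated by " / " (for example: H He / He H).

row 5 has {Be,B}; column 3 has {H,Li,Be,B} — only He is left for (r5,c3).
row 5 has {He,Be,B}; column 5 has {H,He,Be} — only Li is left for (r5,c5).
row 2 has {H}; column 5 has {H,He,Li,Be} — only B is left for (r2,c5).
row 5 has {He,Li,Be,B}; column 1 is empty so far — only H is left for (r5,c1).
row 2 has {H,B}; column 4 has {Li,Be} — only He is left for (r2,c4).
row 3 has {He,Li,Be}; column 1 has {H} — only B is left for (r3,c1).
row 3 has {He,Li,Be,B}; column 4 has {He,Li,Be} — only H is left for (r3,c4).
row 4 has {H,Li,Be}; column 1 has {H,B} — only He is left for (r4,c1).
row 4 has {H,He,Li,Be}; column 4 has {H,He,Li,Be} — only B is left for (r4,c4).
row 1 has {H,Li,B}; column 1 has {H,He,B} — only Be is left for (r1,c1).
row 1 has {H,Li,Be,B}; column 2 has {H,Li,B} — only He is left for (r1,c2).
row 2 has {H,He,B}; column 1 has {H,He,Be,B} — only Li is left for (r2,c1).
row 2 has {H,He,Li,B}; column 2 has {H,He,Li,B} — only Be is left for (r2,c2).

Be He B Li H / Li Be H He B / B Li Be H He / He H Li B Be / H B He Be Li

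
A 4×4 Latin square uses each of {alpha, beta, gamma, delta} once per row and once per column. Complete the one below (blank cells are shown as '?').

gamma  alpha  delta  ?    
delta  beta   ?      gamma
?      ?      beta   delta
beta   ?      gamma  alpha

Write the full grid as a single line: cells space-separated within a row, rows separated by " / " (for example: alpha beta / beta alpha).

row 1 has {alpha,gamma,delta}; column 4 has {alpha,gamma,delta} — only beta is left for (r1,c4).
row 2 has {beta,gamma,delta}; column 3 has {beta,gamma,delta} — only alpha is left for (r2,c3).
row 3 has {beta,delta}; column 1 has {beta,gamma,delta} — only alpha is left for (r3,c1).
row 3 has {alpha,beta,delta}; column 2 has {alpha,beta} — only gamma is left for (r3,c2).
row 4 has {alpha,beta,gamma}; column 2 has {alpha,beta,gamma} — only delta is left for (r4,c2).

gamma alpha delta beta / delta beta alpha gamma / alpha gamma beta delta / beta delta gamma alpha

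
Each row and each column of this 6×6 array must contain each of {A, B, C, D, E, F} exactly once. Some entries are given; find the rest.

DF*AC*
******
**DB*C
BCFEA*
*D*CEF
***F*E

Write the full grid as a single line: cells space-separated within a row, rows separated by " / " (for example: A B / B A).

D F E A C B / F E C D B A / E A D B F C / B C F E A D / A D B C E F / C B A F D E

Cell (r1,c6): row 1 has {A,C,D,F}; column 6 has {C,E,F} → B.
Cell (r2,c4): row 2 is empty so far; column 4 has {A,B,C,E,F} → D.
Cell (r2,c6): row 2 has {D}; column 6 has {B,C,E,F} → A.
Cell (r3,c5): row 3 has {B,C,D}; column 5 has {A,C,E} → F.
Cell (r4,c6): row 4 has {A,B,C,E,F}; column 6 has {A,B,C,E,F} → D.
Cell (r5,c1): row 5 has {C,D,E,F}; column 1 has {B,D} → A.
Cell (r5,c3): row 5 has {A,C,D,E,F}; column 3 has {D,F} → B.
Cell (r6,c1): row 6 has {E,F}; column 1 has {A,B,D} → C.
Cell (r6,c3): row 6 has {C,E,F}; column 3 has {B,D,F} → A.
Cell (r1,c3): row 1 has {A,B,C,D,F}; column 3 has {A,B,D,F} → E.
Cell (r2,c3): row 2 has {A,D}; column 3 has {A,B,D,E,F} → C.
Cell (r2,c5): row 2 has {A,C,D}; column 5 has {A,C,E,F} → B.
Cell (r3,c1): row 3 has {B,C,D,F}; column 1 has {A,B,C,D} → E.
Cell (r3,c2): row 3 has {B,C,D,E,F}; column 2 has {C,D,F} → A.
Cell (r6,c2): row 6 has {A,C,E,F}; column 2 has {A,C,D,F} → B.
Cell (r6,c5): row 6 has {A,B,C,E,F}; column 5 has {A,B,C,E,F} → D.
Cell (r2,c1): row 2 has {A,B,C,D}; column 1 has {A,B,C,D,E} → F.
Cell (r2,c2): row 2 has {A,B,C,D,F}; column 2 has {A,B,C,D,F} → E.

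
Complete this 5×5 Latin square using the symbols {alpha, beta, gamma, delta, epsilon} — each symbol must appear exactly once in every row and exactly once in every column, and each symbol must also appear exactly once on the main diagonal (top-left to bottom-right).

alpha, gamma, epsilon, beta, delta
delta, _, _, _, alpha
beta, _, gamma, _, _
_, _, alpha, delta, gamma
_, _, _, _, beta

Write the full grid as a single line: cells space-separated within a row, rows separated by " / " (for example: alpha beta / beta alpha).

alpha gamma epsilon beta delta / delta epsilon beta gamma alpha / beta delta gamma alpha epsilon / epsilon beta alpha delta gamma / gamma alpha delta epsilon beta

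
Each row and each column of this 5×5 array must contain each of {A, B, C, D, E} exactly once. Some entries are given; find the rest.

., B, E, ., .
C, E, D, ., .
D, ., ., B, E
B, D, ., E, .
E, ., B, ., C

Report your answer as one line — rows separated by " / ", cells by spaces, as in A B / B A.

(r1,c1): row 1 has {B,E}; column 1 has {B,C,D,E}, so it must be A.
(r1,c5): row 1 has {A,B,E}; column 5 has {C,E}, so it must be D.
(r2,c4): row 2 has {C,D,E}; column 4 has {B,E}, so it must be A.
(r2,c5): row 2 has {A,C,D,E}; column 5 has {C,D,E}, so it must be B.
(r4,c5): row 4 has {B,D,E}; column 5 has {B,C,D,E}, so it must be A.
(r5,c2): row 5 has {B,C,E}; column 2 has {B,D,E}, so it must be A.
(r5,c4): row 5 has {A,B,C,E}; column 4 has {A,B,E}, so it must be D.
(r1,c4): row 1 has {A,B,D,E}; column 4 has {A,B,D,E}, so it must be C.
(r3,c2): row 3 has {B,D,E}; column 2 has {A,B,D,E}, so it must be C.
(r3,c3): row 3 has {B,C,D,E}; column 3 has {B,D,E}, so it must be A.
(r4,c3): row 4 has {A,B,D,E}; column 3 has {A,B,D,E}, so it must be C.

A B E C D / C E D A B / D C A B E / B D C E A / E A B D C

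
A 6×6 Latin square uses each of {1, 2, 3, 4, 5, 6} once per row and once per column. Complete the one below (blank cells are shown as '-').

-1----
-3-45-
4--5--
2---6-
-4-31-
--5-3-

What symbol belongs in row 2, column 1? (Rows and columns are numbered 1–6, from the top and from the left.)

6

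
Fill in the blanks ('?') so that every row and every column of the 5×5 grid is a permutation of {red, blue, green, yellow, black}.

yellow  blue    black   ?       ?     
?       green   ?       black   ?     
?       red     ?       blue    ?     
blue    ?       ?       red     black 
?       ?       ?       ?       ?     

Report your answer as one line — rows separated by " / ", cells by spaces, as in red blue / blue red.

Cell (r1,c4): row 1 has {blue,yellow,black}; column 4 has {red,blue,black} → green.
Cell (r1,c5): row 1 has {blue,green,yellow,black}; column 5 has {black} → red.
Cell (r2,c1): row 2 has {green,black}; column 1 has {blue,yellow} → red.
Cell (r4,c2): row 4 has {red,blue,black}; column 2 has {red,blue,green} → yellow.
Cell (r4,c3): row 4 has {red,blue,yellow,black}; column 3 has {black} → green.
Cell (r5,c2): row 5 is empty so far; column 2 has {red,blue,green,yellow} → black.
Cell (r5,c4): row 5 has {black}; column 4 has {red,blue,green,black} → yellow.
Cell (r3,c3): row 3 has {red,blue}; column 3 has {green,black} → yellow.
Cell (r3,c5): row 3 has {red,blue,yellow}; column 5 has {red,black} → green.
Cell (r5,c1): row 5 has {yellow,black}; column 1 has {red,blue,yellow} → green.
Cell (r5,c5): row 5 has {green,yellow,black}; column 5 has {red,green,black} → blue.
Cell (r2,c3): row 2 has {red,green,black}; column 3 has {green,yellow,black} → blue.
Cell (r2,c5): row 2 has {red,blue,green,black}; column 5 has {red,blue,green,black} → yellow.
Cell (r3,c1): row 3 has {red,blue,green,yellow}; column 1 has {red,blue,green,yellow} → black.
Cell (r5,c3): row 5 has {blue,green,yellow,black}; column 3 has {blue,green,yellow,black} → red.

yellow blue black green red / red green blue black yellow / black red yellow blue green / blue yellow green red black / green black red yellow blue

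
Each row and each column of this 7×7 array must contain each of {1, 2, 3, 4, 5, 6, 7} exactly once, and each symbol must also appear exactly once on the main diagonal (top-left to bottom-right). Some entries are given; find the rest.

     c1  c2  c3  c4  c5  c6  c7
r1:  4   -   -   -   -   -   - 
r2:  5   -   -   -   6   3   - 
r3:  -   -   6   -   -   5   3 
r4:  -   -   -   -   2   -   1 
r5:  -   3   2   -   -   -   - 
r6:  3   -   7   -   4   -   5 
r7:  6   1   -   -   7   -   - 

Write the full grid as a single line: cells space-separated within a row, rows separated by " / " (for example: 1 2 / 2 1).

row 3 has {3,5,6}; column 5 has {2,4,6,7} — only 1 is left for (r3,c5).
row 4 has {1,2}; column 1 has {3,4,5,6} — only 7 is left for (r4,c1).
row 5 has {2,3}; column 1 has {3,4,5,6,7} — only 1 is left for (r5,c1).
row 5 has {1,2,3}; column 5 has {1,2,4,6,7}; the diagonal has {4,6} — only 5 is left for (r5,c5).
row 7 has {1,6,7}; column 7 has {1,3,5}; the diagonal has {4,5,6} — only 2 is left for (r7,c7).
row 1 has {4}; column 5 has {1,2,4,5,6,7} — only 3 is left for (r1,c5).
row 2 has {3,5,6}; column 2 has {1,3}; the diagonal has {2,4,5,6} — only 7 is left for (r2,c2).
row 2 has {3,5,6,7}; column 7 has {1,2,3,5} — only 4 is left for (r2,c7).
row 3 has {1,3,5,6}; column 1 has {1,3,4,5,6,7} — only 2 is left for (r3,c1).
row 3 has {1,2,3,5,6}; column 2 has {1,3,7} — only 4 is left for (r3,c2).
row 3 has {1,2,3,4,5,6}; column 4 is empty so far — only 7 is left for (r3,c4).
row 4 has {1,2,7}; column 4 has {7}; the diagonal has {2,4,5,6,7} — only 3 is left for (r4,c4).
row 6 has {3,4,5,7}; column 6 has {3,5}; the diagonal has {2,3,4,5,6,7} — only 1 is left for (r6,c6).
row 7 has {1,2,6,7}; column 6 has {1,3,5} — only 4 is left for (r7,c6).
row 2 has {3,4,5,6,7}; column 3 has {2,6,7} — only 1 is left for (r2,c3).
row 2 has {1,3,4,5,6,7}; column 4 has {3,7} — only 2 is left for (r2,c4).
row 4 has {1,2,3,7}; column 6 has {1,3,4,5} — only 6 is left for (r4,c6).
row 5 has {1,2,3,5}; column 6 has {1,3,4,5,6} — only 7 is left for (r5,c6).
row 5 has {1,2,3,5,7}; column 7 has {1,2,3,4,5} — only 6 is left for (r5,c7).
row 6 has {1,3,4,5,7}; column 4 has {2,3,7} — only 6 is left for (r6,c4).
row 7 has {1,2,4,6,7}; column 4 has {2,3,6,7} — only 5 is left for (r7,c4).
row 1 has {3,4}; column 3 has {1,2,6,7} — only 5 is left for (r1,c3).
row 1 has {3,4,5}; column 4 has {2,3,5,6,7} — only 1 is left for (r1,c4).
row 1 has {1,3,4,5}; column 6 has {1,3,4,5,6,7} — only 2 is left for (r1,c6).
row 1 has {1,2,3,4,5}; column 7 has {1,2,3,4,5,6} — only 7 is left for (r1,c7).
row 4 has {1,2,3,6,7}; column 2 has {1,3,4,7} — only 5 is left for (r4,c2).
row 4 has {1,2,3,5,6,7}; column 3 has {1,2,5,6,7} — only 4 is left for (r4,c3).
row 5 has {1,2,3,5,6,7}; column 4 has {1,2,3,5,6,7} — only 4 is left for (r5,c4).
row 6 has {1,3,4,5,6,7}; column 2 has {1,3,4,5,7} — only 2 is left for (r6,c2).
row 7 has {1,2,4,5,6,7}; column 3 has {1,2,4,5,6,7} — only 3 is left for (r7,c3).
row 1 has {1,2,3,4,5,7}; column 2 has {1,2,3,4,5,7} — only 6 is left for (r1,c2).

4 6 5 1 3 2 7 / 5 7 1 2 6 3 4 / 2 4 6 7 1 5 3 / 7 5 4 3 2 6 1 / 1 3 2 4 5 7 6 / 3 2 7 6 4 1 5 / 6 1 3 5 7 4 2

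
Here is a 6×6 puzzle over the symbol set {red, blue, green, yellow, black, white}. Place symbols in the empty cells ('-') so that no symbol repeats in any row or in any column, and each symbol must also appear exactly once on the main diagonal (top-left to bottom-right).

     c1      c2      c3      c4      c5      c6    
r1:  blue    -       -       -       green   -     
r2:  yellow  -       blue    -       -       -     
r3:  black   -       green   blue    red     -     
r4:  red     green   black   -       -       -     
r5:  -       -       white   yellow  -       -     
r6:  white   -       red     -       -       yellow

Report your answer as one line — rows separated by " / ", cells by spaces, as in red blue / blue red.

blue white yellow red green black / yellow red blue black white green / black yellow green blue red white / red green black white yellow blue / green blue white yellow black red / white black red green blue yellow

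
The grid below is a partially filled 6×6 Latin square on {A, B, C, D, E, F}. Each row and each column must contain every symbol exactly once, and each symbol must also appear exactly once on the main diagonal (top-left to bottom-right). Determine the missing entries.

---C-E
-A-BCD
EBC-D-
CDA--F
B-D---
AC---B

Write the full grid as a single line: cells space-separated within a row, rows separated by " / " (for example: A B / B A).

D F B C A E / F A E B C D / E B C F D A / C D A E B F / B E D A F C / A C F D E B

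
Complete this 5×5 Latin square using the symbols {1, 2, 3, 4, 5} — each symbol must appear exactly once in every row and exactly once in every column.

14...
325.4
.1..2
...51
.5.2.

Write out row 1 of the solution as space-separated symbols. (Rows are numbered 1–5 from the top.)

1 4 2 3 5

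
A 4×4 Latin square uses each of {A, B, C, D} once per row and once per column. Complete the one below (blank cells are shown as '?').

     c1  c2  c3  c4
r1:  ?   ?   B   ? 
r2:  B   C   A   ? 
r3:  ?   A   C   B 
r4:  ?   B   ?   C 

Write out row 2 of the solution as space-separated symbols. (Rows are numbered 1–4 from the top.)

(r1,c2) = D
(r1,c4) = A
(r2,c4) = D

B C A D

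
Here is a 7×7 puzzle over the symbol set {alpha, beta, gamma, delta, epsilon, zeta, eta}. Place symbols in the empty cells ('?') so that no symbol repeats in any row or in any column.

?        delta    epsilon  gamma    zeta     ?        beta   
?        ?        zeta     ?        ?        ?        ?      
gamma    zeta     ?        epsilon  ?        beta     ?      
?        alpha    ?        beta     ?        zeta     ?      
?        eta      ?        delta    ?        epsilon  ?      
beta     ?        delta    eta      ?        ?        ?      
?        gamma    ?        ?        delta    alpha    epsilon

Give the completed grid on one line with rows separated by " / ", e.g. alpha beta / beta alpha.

alpha delta epsilon gamma zeta eta beta / epsilon beta zeta alpha gamma delta eta / gamma zeta alpha epsilon eta beta delta / delta alpha eta beta epsilon zeta gamma / zeta eta gamma delta beta epsilon alpha / beta epsilon delta eta alpha gamma zeta / eta gamma beta zeta delta alpha epsilon

At row 1, column 6: row 1 has {beta,gamma,delta,epsilon,zeta}; column 6 has {alpha,beta,epsilon,zeta}; that leaves eta.
At row 2, column 4: row 2 has {zeta}; column 4 has {beta,gamma,delta,epsilon,eta}; that leaves alpha.
At row 6, column 2: row 6 has {beta,delta,eta}; column 2 has {alpha,gamma,delta,zeta,eta}; that leaves epsilon.
At row 6, column 6: row 6 has {beta,delta,epsilon,eta}; column 6 has {alpha,beta,epsilon,zeta,eta}; that leaves gamma.
At row 7, column 4: row 7 has {alpha,gamma,delta,epsilon}; column 4 has {alpha,beta,gamma,delta,epsilon,eta}; that leaves zeta.
At row 1, column 1: row 1 has {beta,gamma,delta,epsilon,zeta,eta}; column 1 has {beta,gamma}; that leaves alpha.
At row 2, column 2: row 2 has {alpha,zeta}; column 2 has {alpha,gamma,delta,epsilon,zeta,eta}; that leaves beta.
At row 2, column 6: row 2 has {alpha,beta,zeta}; column 6 has {alpha,beta,gamma,epsilon,zeta,eta}; that leaves delta.
At row 5, column 1: row 5 has {delta,epsilon,eta}; column 1 has {alpha,beta,gamma}; that leaves zeta.
At row 6, column 5: row 6 has {beta,gamma,delta,epsilon,eta}; column 5 has {delta,zeta}; that leaves alpha.
At row 6, column 7: row 6 has {alpha,beta,gamma,delta,epsilon,eta}; column 7 has {beta,epsilon}; that leaves zeta.
At row 7, column 1: row 7 has {alpha,gamma,delta,epsilon,zeta}; column 1 has {alpha,beta,gamma,zeta}; that leaves eta.
At row 7, column 3: row 7 has {alpha,gamma,delta,epsilon,zeta,eta}; column 3 has {delta,epsilon,zeta}; that leaves beta.
At row 2, column 1: row 2 has {alpha,beta,delta,zeta}; column 1 has {alpha,beta,gamma,zeta,eta}; that leaves epsilon.
At row 3, column 5: row 3 has {beta,gamma,epsilon,zeta}; column 5 has {alpha,delta,zeta}; that leaves eta.
At row 4, column 1: row 4 has {alpha,beta,zeta}; column 1 has {alpha,beta,gamma,epsilon,zeta,eta}; that leaves delta.
At row 2, column 5: row 2 has {alpha,beta,delta,epsilon,zeta}; column 5 has {alpha,delta,zeta,eta}; that leaves gamma.
At row 2, column 7: row 2 has {alpha,beta,gamma,delta,epsilon,zeta}; column 7 has {beta,epsilon,zeta}; that leaves eta.
At row 3, column 3: row 3 has {beta,gamma,epsilon,zeta,eta}; column 3 has {beta,delta,epsilon,zeta}; that leaves alpha.
At row 3, column 7: row 3 has {alpha,beta,gamma,epsilon,zeta,eta}; column 7 has {beta,epsilon,zeta,eta}; that leaves delta.
At row 4, column 5: row 4 has {alpha,beta,delta,zeta}; column 5 has {alpha,gamma,delta,zeta,eta}; that leaves epsilon.
At row 4, column 7: row 4 has {alpha,beta,delta,epsilon,zeta}; column 7 has {beta,delta,epsilon,zeta,eta}; that leaves gamma.
At row 5, column 3: row 5 has {delta,epsilon,zeta,eta}; column 3 has {alpha,beta,delta,epsilon,zeta}; that leaves gamma.
At row 5, column 5: row 5 has {gamma,delta,epsilon,zeta,eta}; column 5 has {alpha,gamma,delta,epsilon,zeta,eta}; that leaves beta.
At row 5, column 7: row 5 has {beta,gamma,delta,epsilon,zeta,eta}; column 7 has {beta,gamma,delta,epsilon,zeta,eta}; that leaves alpha.
At row 4, column 3: row 4 has {alpha,beta,gamma,delta,epsilon,zeta}; column 3 has {alpha,beta,gamma,delta,epsilon,zeta}; that leaves eta.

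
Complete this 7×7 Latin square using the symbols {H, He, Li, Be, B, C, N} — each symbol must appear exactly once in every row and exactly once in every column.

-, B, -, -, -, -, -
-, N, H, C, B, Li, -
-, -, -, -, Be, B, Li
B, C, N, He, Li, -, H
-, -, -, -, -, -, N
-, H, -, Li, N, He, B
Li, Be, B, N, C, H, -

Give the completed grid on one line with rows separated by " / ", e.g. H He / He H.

Cell (r3,c2): row 3 has {Li,Be,B}; column 2 has {H,Be,B,C,N} → He.
Cell (r3,c3): row 3 has {He,Li,Be,B}; column 3 has {H,B,N} → C.
Cell (r3,c4): row 3 has {He,Li,Be,B,C}; column 4 has {He,Li,C,N} → H.
Cell (r4,c6): row 4 has {H,He,Li,B,C,N}; column 6 has {H,He,Li,B} → Be.
Cell (r5,c2): row 5 has {N}; column 2 has {H,He,Be,B,C,N} → Li.
Cell (r5,c6): row 5 has {Li,N}; column 6 has {H,He,Li,Be,B} → C.
Cell (r6,c3): row 6 has {H,He,Li,B,N}; column 3 has {H,B,C,N} → Be.
Cell (r7,c7): row 7 has {H,Li,Be,B,C,N}; column 7 has {H,Li,B,N} → He.
Cell (r1,c4): row 1 has {B}; column 4 has {H,He,Li,C,N} → Be.
Cell (r1,c6): row 1 has {Be,B}; column 6 has {H,He,Li,Be,B,C} → N.
Cell (r1,c7): row 1 has {Be,B,N}; column 7 has {H,He,Li,B,N} → C.
Cell (r2,c7): row 2 has {H,Li,B,C,N}; column 7 has {H,He,Li,B,C,N} → Be.
Cell (r3,c1): row 3 has {H,He,Li,Be,B,C}; column 1 has {Li,B} → N.
Cell (r5,c3): row 5 has {Li,C,N}; column 3 has {H,Be,B,C,N} → He.
Cell (r5,c4): row 5 has {He,Li,C,N}; column 4 has {H,He,Li,Be,C,N} → B.
Cell (r5,c5): row 5 has {He,Li,B,C,N}; column 5 has {Li,Be,B,C,N} → H.
Cell (r6,c1): row 6 has {H,He,Li,Be,B,N}; column 1 has {Li,B,N} → C.
Cell (r1,c3): row 1 has {Be,B,C,N}; column 3 has {H,He,Be,B,C,N} → Li.
Cell (r1,c5): row 1 has {Li,Be,B,C,N}; column 5 has {H,Li,Be,B,C,N} → He.
Cell (r2,c1): row 2 has {H,Li,Be,B,C,N}; column 1 has {Li,B,C,N} → He.
Cell (r5,c1): row 5 has {H,He,Li,B,C,N}; column 1 has {He,Li,B,C,N} → Be.
Cell (r1,c1): row 1 has {He,Li,Be,B,C,N}; column 1 has {He,Li,Be,B,C,N} → H.

H B Li Be He N C / He N H C B Li Be / N He C H Be B Li / B C N He Li Be H / Be Li He B H C N / C H Be Li N He B / Li Be B N C H He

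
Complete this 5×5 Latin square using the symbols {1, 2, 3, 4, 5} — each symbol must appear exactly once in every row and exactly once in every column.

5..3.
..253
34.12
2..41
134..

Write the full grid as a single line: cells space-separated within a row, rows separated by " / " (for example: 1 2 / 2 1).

(r1,c3) = 1
(r1,c5) = 4
(r2,c1) = 4
(r2,c2) = 1
(r3,c3) = 5
(r4,c2) = 5
(r4,c3) = 3
(r5,c4) = 2
(r5,c5) = 5
(r1,c2) = 2

5 2 1 3 4 / 4 1 2 5 3 / 3 4 5 1 2 / 2 5 3 4 1 / 1 3 4 2 5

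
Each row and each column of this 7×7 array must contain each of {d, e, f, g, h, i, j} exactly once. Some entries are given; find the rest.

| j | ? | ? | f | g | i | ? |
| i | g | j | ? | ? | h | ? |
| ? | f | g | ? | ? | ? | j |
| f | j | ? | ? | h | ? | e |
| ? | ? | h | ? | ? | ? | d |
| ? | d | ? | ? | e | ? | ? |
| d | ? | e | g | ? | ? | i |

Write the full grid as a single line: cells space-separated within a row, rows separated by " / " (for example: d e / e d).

Cell (r1,c3): row 1 has {f,g,i,j}; column 3 has {e,g,h,j} → d.
Cell (r1,c7): row 1 has {d,f,g,i,j}; column 7 has {d,e,i,j} → h.
Cell (r2,c7): row 2 has {g,h,i,j}; column 7 has {d,e,h,i,j} → f.
Cell (r4,c3): row 4 has {e,f,h,j}; column 3 has {d,e,g,h,j} → i.
Cell (r4,c4): row 4 has {e,f,h,i,j}; column 4 has {f,g} → d.
Cell (r4,c6): row 4 has {d,e,f,h,i,j}; column 6 has {h,i} → g.
Cell (r6,c3): row 6 has {d,e}; column 3 has {d,e,g,h,i,j} → f.
Cell (r6,c6): row 6 has {d,e,f}; column 6 has {g,h,i} → j.
Cell (r6,c7): row 6 has {d,e,f,j}; column 7 has {d,e,f,h,i,j} → g.
Cell (r7,c2): row 7 has {d,e,g,i}; column 2 has {d,f,g,j} → h.
Cell (r7,c6): row 7 has {d,e,g,h,i}; column 6 has {g,h,i,j} → f.
Cell (r1,c2): row 1 has {d,f,g,h,i,j}; column 2 has {d,f,g,h,j} → e.
Cell (r2,c4): row 2 has {f,g,h,i,j}; column 4 has {d,f,g} → e.
Cell (r2,c5): row 2 has {e,f,g,h,i,j}; column 5 has {e,g,h} → d.
Cell (r3,c5): row 3 has {f,g,j}; column 5 has {d,e,g,h} → i.
Cell (r5,c2): row 5 has {d,h}; column 2 has {d,e,f,g,h,j} → i.
Cell (r5,c4): row 5 has {d,h,i}; column 4 has {d,e,f,g} → j.
Cell (r5,c5): row 5 has {d,h,i,j}; column 5 has {d,e,g,h,i} → f.
Cell (r5,c6): row 5 has {d,f,h,i,j}; column 6 has {f,g,h,i,j} → e.
Cell (r6,c1): row 6 has {d,e,f,g,j}; column 1 has {d,f,i,j} → h.
Cell (r6,c4): row 6 has {d,e,f,g,h,j}; column 4 has {d,e,f,g,j} → i.
Cell (r7,c5): row 7 has {d,e,f,g,h,i}; column 5 has {d,e,f,g,h,i} → j.
Cell (r3,c1): row 3 has {f,g,i,j}; column 1 has {d,f,h,i,j} → e.
Cell (r3,c4): row 3 has {e,f,g,i,j}; column 4 has {d,e,f,g,i,j} → h.
Cell (r3,c6): row 3 has {e,f,g,h,i,j}; column 6 has {e,f,g,h,i,j} → d.
Cell (r5,c1): row 5 has {d,e,f,h,i,j}; column 1 has {d,e,f,h,i,j} → g.

j e d f g i h / i g j e d h f / e f g h i d j / f j i d h g e / g i h j f e d / h d f i e j g / d h e g j f i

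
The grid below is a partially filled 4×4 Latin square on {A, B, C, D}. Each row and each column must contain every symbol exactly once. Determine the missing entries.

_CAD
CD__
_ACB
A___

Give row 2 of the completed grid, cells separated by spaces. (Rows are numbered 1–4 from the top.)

C D B A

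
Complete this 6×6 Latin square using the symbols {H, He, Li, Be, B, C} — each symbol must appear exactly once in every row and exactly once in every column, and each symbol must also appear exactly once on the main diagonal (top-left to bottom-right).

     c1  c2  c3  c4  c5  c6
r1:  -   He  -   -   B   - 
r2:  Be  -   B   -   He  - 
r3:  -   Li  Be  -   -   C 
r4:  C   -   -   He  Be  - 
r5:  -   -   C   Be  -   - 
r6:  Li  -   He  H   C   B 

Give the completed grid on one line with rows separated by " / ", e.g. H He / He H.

H He Li C B Be / Be C B Li He H / He Li Be B H C / C B H He Be Li / B H C Be Li He / Li Be He H C B

(r1,c1) = H
(r1,c3) = Li
(r1,c4) = C
(r1,c6) = Be
(r2,c2) = C
(r2,c4) = Li
(r2,c6) = H
(r3,c4) = B
(r3,c5) = H
(r4,c3) = H
(r4,c6) = Li
(r5,c5) = Li
(r5,c6) = He
(r6,c2) = Be
(r3,c1) = He
(r4,c2) = B
(r5,c1) = B
(r5,c2) = H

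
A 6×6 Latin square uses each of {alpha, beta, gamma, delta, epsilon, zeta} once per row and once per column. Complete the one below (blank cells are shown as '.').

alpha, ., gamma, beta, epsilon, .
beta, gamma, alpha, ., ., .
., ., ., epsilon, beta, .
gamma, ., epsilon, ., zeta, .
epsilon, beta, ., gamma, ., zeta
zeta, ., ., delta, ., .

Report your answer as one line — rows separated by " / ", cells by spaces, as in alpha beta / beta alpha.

(r1,c6) = delta
(r2,c4) = zeta
(r2,c5) = delta
(r2,c6) = epsilon
(r3,c1) = delta
(r3,c3) = zeta
(r4,c4) = alpha
(r4,c6) = beta
(r5,c3) = delta
(r5,c5) = alpha
(r6,c3) = beta
(r6,c5) = gamma
(r6,c6) = alpha
(r1,c2) = zeta
(r3,c2) = alpha
(r3,c6) = gamma
(r4,c2) = delta
(r6,c2) = epsilon

alpha zeta gamma beta epsilon delta / beta gamma alpha zeta delta epsilon / delta alpha zeta epsilon beta gamma / gamma delta epsilon alpha zeta beta / epsilon beta delta gamma alpha zeta / zeta epsilon beta delta gamma alpha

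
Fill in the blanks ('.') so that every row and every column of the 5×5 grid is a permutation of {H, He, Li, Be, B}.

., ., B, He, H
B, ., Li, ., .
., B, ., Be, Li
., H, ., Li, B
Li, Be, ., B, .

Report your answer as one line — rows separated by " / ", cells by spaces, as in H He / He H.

Be Li B He H / B He Li H Be / H B He Be Li / He H Be Li B / Li Be H B He

(r1,c1) = Be
(r1,c2) = Li
(r2,c2) = He
(r2,c4) = H
(r2,c5) = Be
(r4,c1) = He
(r4,c3) = Be
(r5,c5) = He
(r3,c1) = H
(r3,c3) = He
(r5,c3) = H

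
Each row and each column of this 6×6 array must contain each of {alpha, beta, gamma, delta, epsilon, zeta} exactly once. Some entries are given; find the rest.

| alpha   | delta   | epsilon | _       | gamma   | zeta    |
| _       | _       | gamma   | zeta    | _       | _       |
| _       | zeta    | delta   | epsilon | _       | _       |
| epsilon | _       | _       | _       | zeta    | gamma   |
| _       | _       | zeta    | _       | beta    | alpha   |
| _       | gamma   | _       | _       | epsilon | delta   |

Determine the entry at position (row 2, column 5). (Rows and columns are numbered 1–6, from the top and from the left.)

delta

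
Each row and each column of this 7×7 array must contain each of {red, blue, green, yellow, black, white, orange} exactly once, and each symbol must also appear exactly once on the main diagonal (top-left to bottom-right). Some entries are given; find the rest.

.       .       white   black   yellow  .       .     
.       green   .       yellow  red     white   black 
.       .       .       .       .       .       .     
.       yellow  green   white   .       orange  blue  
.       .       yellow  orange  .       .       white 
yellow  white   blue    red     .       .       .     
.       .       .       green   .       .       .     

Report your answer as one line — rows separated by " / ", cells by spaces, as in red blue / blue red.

orange blue white black yellow green red / blue green orange yellow red white black / black orange red blue white yellow green / red yellow green white black orange blue / green black yellow orange blue red white / yellow white blue red green black orange / white red black green orange blue yellow

(r2,c3) = orange
(r3,c4) = blue
(r4,c5) = black
(r5,c5) = blue
(r6,c6) = black
(r2,c1) = blue
(r3,c3) = red
(r4,c1) = red
(r7,c3) = black
(r1,c1) = orange
(r7,c1) = white
(r7,c5) = orange
(r7,c7) = yellow
(r6,c5) = green
(r6,c7) = orange
(r3,c5) = white
(r3,c7) = green
(r1,c7) = red
(r3,c1) = black
(r3,c2) = orange
(r3,c6) = yellow
(r5,c1) = green
(r5,c6) = red
(r7,c6) = blue
(r1,c2) = blue
(r1,c6) = green
(r5,c2) = black
(r7,c2) = red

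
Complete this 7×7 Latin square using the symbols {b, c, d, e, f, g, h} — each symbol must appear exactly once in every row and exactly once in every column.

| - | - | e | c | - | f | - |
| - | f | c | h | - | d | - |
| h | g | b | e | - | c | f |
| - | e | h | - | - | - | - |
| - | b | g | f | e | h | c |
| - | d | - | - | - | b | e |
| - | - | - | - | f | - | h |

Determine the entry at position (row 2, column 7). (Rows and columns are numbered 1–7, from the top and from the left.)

g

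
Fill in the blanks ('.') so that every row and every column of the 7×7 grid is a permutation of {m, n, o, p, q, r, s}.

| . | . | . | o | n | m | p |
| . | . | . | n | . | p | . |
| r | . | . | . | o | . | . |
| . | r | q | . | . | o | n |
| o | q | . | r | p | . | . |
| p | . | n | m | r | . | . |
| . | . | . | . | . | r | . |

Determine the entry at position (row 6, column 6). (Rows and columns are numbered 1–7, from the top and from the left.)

s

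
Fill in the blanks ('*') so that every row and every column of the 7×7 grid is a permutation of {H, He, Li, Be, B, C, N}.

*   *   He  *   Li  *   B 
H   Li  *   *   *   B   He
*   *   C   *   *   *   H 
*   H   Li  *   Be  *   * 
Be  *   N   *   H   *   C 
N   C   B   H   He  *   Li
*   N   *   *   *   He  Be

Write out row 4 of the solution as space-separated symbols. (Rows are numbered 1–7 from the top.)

He H Li B Be C N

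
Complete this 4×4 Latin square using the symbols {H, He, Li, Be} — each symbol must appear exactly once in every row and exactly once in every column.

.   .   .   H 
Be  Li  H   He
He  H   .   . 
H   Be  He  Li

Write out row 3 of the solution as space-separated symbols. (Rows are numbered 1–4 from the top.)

He H Li Be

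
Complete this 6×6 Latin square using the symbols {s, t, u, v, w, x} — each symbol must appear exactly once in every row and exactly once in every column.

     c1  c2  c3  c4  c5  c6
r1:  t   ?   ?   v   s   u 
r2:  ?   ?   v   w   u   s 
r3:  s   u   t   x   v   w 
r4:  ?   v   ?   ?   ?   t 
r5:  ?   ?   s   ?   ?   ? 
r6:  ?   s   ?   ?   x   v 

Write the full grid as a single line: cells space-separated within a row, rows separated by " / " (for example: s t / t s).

t x w v s u / x t v w u s / s u t x v w / u v x s w t / v w s u t x / w s u t x v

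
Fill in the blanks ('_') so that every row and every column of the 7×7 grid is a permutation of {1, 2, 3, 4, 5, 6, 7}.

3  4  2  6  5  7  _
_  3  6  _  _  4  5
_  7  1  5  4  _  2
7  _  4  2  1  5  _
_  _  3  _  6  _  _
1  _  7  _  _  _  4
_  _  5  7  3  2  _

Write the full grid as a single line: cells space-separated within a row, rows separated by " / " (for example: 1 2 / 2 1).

3 4 2 6 5 7 1 / 2 3 6 1 7 4 5 / 6 7 1 5 4 3 2 / 7 6 4 2 1 5 3 / 5 2 3 4 6 1 7 / 1 5 7 3 2 6 4 / 4 1 5 7 3 2 6

(r1,c7) = 1
(r2,c1) = 2
(r2,c4) = 1
(r2,c5) = 7
(r3,c1) = 6
(r3,c6) = 3
(r4,c2) = 6
(r4,c7) = 3
(r5,c4) = 4
(r5,c6) = 1
(r5,c7) = 7
(r6,c4) = 3
(r6,c5) = 2
(r6,c6) = 6
(r7,c1) = 4
(r7,c2) = 1
(r7,c7) = 6
(r5,c1) = 5
(r5,c2) = 2
(r6,c2) = 5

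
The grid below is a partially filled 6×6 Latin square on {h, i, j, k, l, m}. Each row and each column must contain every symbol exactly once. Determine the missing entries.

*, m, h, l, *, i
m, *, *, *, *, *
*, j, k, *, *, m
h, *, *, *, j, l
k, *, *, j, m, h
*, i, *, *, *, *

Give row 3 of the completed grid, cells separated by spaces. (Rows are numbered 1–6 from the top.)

(r1,c1) = j
(r1,c5) = k
(r4,c2) = k
(r5,c2) = l
(r5,c3) = i
(r6,c1) = l
(r6,c5) = h
(r2,c2) = h
(r3,c1) = i
(r3,c4) = h
(r3,c5) = l

i j k h l m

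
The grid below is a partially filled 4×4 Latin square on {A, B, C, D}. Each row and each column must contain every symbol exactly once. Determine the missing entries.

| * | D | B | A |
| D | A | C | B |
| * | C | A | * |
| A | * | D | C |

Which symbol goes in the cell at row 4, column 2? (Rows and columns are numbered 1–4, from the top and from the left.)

B

At row 1, column 1: row 1 has {A,B,D}; column 1 has {A,D}; that leaves C.
At row 3, column 1: row 3 has {A,C}; column 1 has {A,C,D}; that leaves B.
At row 3, column 4: row 3 has {A,B,C}; column 4 has {A,B,C}; that leaves D.
At row 4, column 2: row 4 has {A,C,D}; column 2 has {A,C,D}; that leaves B.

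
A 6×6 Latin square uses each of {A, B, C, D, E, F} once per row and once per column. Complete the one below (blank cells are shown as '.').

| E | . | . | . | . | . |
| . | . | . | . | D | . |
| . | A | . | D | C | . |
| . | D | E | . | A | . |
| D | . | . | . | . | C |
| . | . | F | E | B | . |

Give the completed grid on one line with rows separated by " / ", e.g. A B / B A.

E B D C F A / B E C A D F / F A B D C E / C D E F A B / D F A B E C / A C F E B D

(r1,c5) = F
(r3,c3) = B
(r5,c3) = A
(r5,c5) = E
(r6,c2) = C
(r1,c2) = B
(r2,c3) = C
(r3,c1) = F
(r3,c6) = E
(r5,c2) = F
(r5,c4) = B
(r6,c1) = A
(r6,c6) = D
(r1,c3) = D
(r1,c6) = A
(r2,c1) = B
(r2,c2) = E
(r2,c6) = F
(r4,c1) = C
(r4,c4) = F
(r4,c6) = B
(r1,c4) = C
(r2,c4) = A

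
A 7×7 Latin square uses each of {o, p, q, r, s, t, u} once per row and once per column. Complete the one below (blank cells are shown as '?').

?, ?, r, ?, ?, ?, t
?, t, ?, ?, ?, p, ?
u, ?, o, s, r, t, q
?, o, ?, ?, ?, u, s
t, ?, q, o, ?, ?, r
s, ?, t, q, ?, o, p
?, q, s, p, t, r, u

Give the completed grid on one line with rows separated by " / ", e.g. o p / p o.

p s r u o q t / q t u r s p o / u p o s r t q / r o p t q u s / t u q o p s r / s r t q u o p / o q s p t r u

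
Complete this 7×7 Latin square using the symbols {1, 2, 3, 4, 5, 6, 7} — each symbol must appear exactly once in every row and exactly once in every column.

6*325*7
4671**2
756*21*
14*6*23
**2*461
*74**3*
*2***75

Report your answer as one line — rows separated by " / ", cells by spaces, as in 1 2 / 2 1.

6 1 3 2 5 4 7 / 4 6 7 1 3 5 2 / 7 5 6 3 2 1 4 / 1 4 5 6 7 2 3 / 5 3 2 7 4 6 1 / 2 7 4 5 1 3 6 / 3 2 1 4 6 7 5

(r1,c2) = 1
(r1,c6) = 4
(r2,c5) = 3
(r2,c6) = 5
(r3,c7) = 4
(r4,c3) = 5
(r4,c5) = 7
(r5,c2) = 3
(r6,c4) = 5
(r6,c7) = 6
(r7,c1) = 3
(r7,c3) = 1
(r7,c4) = 4
(r7,c5) = 6
(r3,c4) = 3
(r5,c1) = 5
(r5,c4) = 7
(r6,c1) = 2
(r6,c5) = 1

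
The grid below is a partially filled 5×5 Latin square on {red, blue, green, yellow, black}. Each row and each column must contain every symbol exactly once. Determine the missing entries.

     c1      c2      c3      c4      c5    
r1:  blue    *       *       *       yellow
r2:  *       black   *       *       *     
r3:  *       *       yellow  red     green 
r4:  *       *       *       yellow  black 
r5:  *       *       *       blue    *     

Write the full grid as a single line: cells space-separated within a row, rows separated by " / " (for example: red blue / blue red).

blue red green black yellow / yellow black red green blue / black blue yellow red green / red green blue yellow black / green yellow black blue red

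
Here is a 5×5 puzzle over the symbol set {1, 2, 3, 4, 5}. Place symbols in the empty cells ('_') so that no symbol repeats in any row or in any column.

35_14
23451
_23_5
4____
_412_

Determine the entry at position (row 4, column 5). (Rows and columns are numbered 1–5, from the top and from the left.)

(r1,c3) = 2
(r3,c1) = 1
(r3,c4) = 4
(r4,c2) = 1
(r4,c3) = 5
(r4,c4) = 3
(r4,c5) = 2

2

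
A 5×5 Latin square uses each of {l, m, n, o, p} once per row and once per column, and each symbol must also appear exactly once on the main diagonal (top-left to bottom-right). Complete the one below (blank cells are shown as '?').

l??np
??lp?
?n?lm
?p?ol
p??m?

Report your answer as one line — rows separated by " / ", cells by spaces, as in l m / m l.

l o m n p / n m l p o / o n p l m / m p n o l / p l o m n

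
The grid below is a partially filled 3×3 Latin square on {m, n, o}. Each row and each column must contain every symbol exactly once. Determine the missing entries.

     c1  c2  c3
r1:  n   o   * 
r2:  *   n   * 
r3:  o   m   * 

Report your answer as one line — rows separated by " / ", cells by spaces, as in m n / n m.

n o m / m n o / o m n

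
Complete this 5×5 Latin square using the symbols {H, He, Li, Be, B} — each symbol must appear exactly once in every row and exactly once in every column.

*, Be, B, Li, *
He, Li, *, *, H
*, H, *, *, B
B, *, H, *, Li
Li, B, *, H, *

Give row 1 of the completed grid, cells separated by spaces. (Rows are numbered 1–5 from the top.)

(r1,c1) = H
(r1,c5) = He

H Be B Li He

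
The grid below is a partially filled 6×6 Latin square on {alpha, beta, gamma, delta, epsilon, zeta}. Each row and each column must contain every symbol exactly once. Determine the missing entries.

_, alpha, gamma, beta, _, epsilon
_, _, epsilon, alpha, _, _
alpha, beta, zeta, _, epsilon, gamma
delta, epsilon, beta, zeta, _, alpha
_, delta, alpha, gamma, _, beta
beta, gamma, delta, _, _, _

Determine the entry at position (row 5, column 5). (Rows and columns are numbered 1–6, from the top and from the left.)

zeta

At row 1, column 1: row 1 has {alpha,beta,gamma,epsilon}; column 1 has {alpha,beta,delta}; that leaves zeta.
At row 1, column 5: row 1 has {alpha,beta,gamma,epsilon,zeta}; column 5 has {epsilon}; that leaves delta.
At row 2, column 1: row 2 has {alpha,epsilon}; column 1 has {alpha,beta,delta,zeta}; that leaves gamma.
At row 2, column 2: row 2 has {alpha,gamma,epsilon}; column 2 has {alpha,beta,gamma,delta,epsilon}; that leaves zeta.
At row 2, column 5: row 2 has {alpha,gamma,epsilon,zeta}; column 5 has {delta,epsilon}; that leaves beta.
At row 2, column 6: row 2 has {alpha,beta,gamma,epsilon,zeta}; column 6 has {alpha,beta,gamma,epsilon}; that leaves delta.
At row 3, column 4: row 3 has {alpha,beta,gamma,epsilon,zeta}; column 4 has {alpha,beta,gamma,zeta}; that leaves delta.
At row 4, column 5: row 4 has {alpha,beta,delta,epsilon,zeta}; column 5 has {beta,delta,epsilon}; that leaves gamma.
At row 5, column 1: row 5 has {alpha,beta,gamma,delta}; column 1 has {alpha,beta,gamma,delta,zeta}; that leaves epsilon.
At row 5, column 5: row 5 has {alpha,beta,gamma,delta,epsilon}; column 5 has {beta,gamma,delta,epsilon}; that leaves zeta.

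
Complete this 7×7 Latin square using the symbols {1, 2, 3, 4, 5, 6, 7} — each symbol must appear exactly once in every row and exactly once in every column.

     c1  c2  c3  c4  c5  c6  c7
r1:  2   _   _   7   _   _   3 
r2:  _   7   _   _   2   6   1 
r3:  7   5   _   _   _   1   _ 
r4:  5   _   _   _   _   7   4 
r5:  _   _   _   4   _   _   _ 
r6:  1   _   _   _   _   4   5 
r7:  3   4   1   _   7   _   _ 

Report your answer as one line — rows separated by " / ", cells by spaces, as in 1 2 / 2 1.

2 6 4 7 1 5 3 / 4 7 5 3 2 6 1 / 7 5 3 6 4 1 2 / 5 2 6 1 3 7 4 / 6 1 2 4 5 3 7 / 1 3 7 2 6 4 5 / 3 4 1 5 7 2 6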